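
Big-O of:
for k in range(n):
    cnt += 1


Per nesting level: O(n) = O(n)
Complexity: O(n)


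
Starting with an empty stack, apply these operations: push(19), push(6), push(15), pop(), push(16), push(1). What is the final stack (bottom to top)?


push(19) -> [19]
push(6) -> [19, 6]
push(15) -> [19, 6, 15]
pop() returns 15 -> [19, 6]
push(16) -> [19, 6, 16]
push(1) -> [19, 6, 16, 1]
Final stack (bottom to top): [19, 6, 16, 1]


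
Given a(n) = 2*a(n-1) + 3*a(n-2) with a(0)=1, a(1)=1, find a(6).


Build bottom-up:
...a(4)=41, a(5)=121, a(6)=2*121+3*41=365


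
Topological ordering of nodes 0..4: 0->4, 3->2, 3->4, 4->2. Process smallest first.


Kahn's algorithm, process smallest node first
Order: [0, 1, 3, 4, 2]


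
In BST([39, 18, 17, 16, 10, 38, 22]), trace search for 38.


BST root = 39
Search for 38: compare at each node
Path: [39, 18, 38]


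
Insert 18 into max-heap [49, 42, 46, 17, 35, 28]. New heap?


Append 18: [49, 42, 46, 17, 35, 28, 18]
Bubble up: no swaps needed
Result: [49, 42, 46, 17, 35, 28, 18]


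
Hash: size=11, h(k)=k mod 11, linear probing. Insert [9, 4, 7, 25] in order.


Insertions: 9->slot 9; 4->slot 4; 7->slot 7; 25->slot 3
Table: [None, None, None, 25, 4, None, None, 7, None, 9, None]


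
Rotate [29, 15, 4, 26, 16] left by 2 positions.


Left rotate by 2: [4, 26, 16, 29, 15]


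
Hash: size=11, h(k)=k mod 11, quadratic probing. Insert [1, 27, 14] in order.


Insertions: 1->slot 1; 27->slot 5; 14->slot 3
Table: [None, 1, None, 14, None, 27, None, None, None, None, None]


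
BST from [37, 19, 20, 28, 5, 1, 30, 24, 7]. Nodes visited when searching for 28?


BST root = 37
Search for 28: compare at each node
Path: [37, 19, 20, 28]


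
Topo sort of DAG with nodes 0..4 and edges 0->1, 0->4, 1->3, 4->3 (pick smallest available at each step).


Kahn's algorithm, process smallest node first
Order: [0, 1, 2, 4, 3]


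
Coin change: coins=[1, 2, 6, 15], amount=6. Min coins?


dp[0]=0; dp[i]=1+min(dp[i-c] for c in coins)
...dp[1]=1, dp[2]=1, dp[3]=2, dp[4]=2, dp[5]=3, dp[6]=1
Minimum coins for 6 = 1


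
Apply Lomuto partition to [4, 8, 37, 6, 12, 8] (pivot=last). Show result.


Elements <= 8 go left of pivot.
Result: [4, 8, 6, 8, 12, 37], pivot at index 3


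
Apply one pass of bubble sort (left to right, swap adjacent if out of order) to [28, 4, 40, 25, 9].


After one pass: [4, 28, 25, 9, 40]


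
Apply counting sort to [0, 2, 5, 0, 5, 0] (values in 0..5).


Count array: [3, 0, 1, 0, 0, 2]
Reconstruct: [0, 0, 0, 2, 5, 5]


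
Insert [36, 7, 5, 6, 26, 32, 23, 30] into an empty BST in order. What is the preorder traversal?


Root = 36; build tree by BST insertion.
Preorder traversal: [36, 7, 5, 6, 26, 23, 32, 30]


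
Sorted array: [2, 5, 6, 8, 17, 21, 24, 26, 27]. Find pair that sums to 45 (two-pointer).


Two pointers: lo=0, hi=8
Found pair: (21, 24) summing to 45


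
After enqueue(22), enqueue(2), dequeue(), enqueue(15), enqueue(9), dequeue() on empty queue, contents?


enqueue(22) -> [22]
enqueue(2) -> [22, 2]
dequeue() returns 22 -> [2]
enqueue(15) -> [2, 15]
enqueue(9) -> [2, 15, 9]
dequeue() returns 2 -> [15, 9]
Final queue (front to back): [15, 9]


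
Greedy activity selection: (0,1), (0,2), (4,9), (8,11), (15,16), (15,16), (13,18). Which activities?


Greedy: pick earliest-ending, then skip overlaps.
Selected (3 activities): [(0, 1), (4, 9), (15, 16)]


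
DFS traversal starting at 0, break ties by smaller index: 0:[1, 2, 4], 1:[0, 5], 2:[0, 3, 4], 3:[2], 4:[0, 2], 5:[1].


DFS stack-based: start with [0]
Visit order: [0, 1, 5, 2, 3, 4]


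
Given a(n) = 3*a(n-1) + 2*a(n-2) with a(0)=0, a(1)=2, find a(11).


Build bottom-up:
...a(9)=44726, a(10)=159294, a(11)=3*159294+2*44726=567334


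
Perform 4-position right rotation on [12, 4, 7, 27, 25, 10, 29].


Right rotate by 4: [27, 25, 10, 29, 12, 4, 7]


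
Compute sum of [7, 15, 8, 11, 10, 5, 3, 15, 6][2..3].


Prefix sums: [0, 7, 22, 30, 41, 51, 56, 59, 74, 80]
Sum[2..3] = prefix[4] - prefix[2] = 41 - 22 = 19


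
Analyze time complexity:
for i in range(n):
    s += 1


Per nesting level: O(n) = O(n)
Complexity: O(n)


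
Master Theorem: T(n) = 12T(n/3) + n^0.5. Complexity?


a=12, b=3, c=0.5. log_3(12)=2.262 > c=0.5. Case 1: O(n^log_b(a)) = O(n^2.262)
Complexity: O(n^2.262)


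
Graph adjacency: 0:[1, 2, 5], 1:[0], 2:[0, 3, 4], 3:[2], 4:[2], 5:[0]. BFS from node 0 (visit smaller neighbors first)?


BFS queue: start with [0]
Visit order: [0, 1, 2, 5, 3, 4]


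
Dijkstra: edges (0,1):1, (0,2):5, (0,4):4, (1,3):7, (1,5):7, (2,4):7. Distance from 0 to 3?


Dijkstra from 0:
Distances: {0: 0, 1: 1, 2: 5, 3: 8, 4: 4, 5: 8}
Shortest distance to 3 = 8, path = [0, 1, 3]


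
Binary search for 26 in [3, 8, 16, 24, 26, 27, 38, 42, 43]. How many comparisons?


Search for 26:
[0,8] mid=4 arr[4]=26
Total: 1 comparisons


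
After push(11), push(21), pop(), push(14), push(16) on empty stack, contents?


push(11) -> [11]
push(21) -> [11, 21]
pop() returns 21 -> [11]
push(14) -> [11, 14]
push(16) -> [11, 14, 16]
Final stack (bottom to top): [11, 14, 16]


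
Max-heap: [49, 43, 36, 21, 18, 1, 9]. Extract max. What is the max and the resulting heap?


Max = 49
Replace root with last, heapify down
Resulting heap: [43, 21, 36, 9, 18, 1]


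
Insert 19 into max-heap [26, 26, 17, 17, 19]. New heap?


Append 19: [26, 26, 17, 17, 19, 19]
Bubble up: swap idx 5(19) with idx 2(17)
Result: [26, 26, 19, 17, 19, 17]


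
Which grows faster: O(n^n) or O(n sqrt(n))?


n^1.5 grows slower than n^n
O(n sqrt(n)) is asymptotically smaller; O(n^n) grows faster


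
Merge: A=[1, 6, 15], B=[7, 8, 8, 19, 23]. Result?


Compare heads, take smaller each step.
Merged: [1, 6, 7, 8, 8, 15, 19, 23]


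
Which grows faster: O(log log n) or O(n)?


double-logarithmic grows slower than linear
O(log log n) is asymptotically smaller; O(n) grows faster


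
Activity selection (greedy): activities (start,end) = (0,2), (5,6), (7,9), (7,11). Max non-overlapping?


Greedy: pick earliest-ending, then skip overlaps.
Selected (3 activities): [(0, 2), (5, 6), (7, 9)]


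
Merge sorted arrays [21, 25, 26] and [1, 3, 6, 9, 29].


Compare heads, take smaller each step.
Merged: [1, 3, 6, 9, 21, 25, 26, 29]


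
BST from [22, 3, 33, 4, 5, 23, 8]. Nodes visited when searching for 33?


BST root = 22
Search for 33: compare at each node
Path: [22, 33]


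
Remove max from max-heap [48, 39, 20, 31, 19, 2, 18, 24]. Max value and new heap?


Max = 48
Replace root with last, heapify down
Resulting heap: [39, 31, 20, 24, 19, 2, 18]


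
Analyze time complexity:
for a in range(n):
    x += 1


Per nesting level: O(n) = O(n)
Complexity: O(n)


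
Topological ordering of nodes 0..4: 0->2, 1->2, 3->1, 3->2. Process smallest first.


Kahn's algorithm, process smallest node first
Order: [0, 3, 1, 2, 4]


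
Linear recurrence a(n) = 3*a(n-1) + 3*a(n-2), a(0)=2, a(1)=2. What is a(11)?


Build bottom-up:
...a(9)=126522, a(10)=479682, a(11)=3*479682+3*126522=1818612


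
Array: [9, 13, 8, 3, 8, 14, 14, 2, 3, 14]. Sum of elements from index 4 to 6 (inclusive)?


Prefix sums: [0, 9, 22, 30, 33, 41, 55, 69, 71, 74, 88]
Sum[4..6] = prefix[7] - prefix[4] = 69 - 33 = 36


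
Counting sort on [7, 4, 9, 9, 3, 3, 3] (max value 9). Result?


Count array: [0, 0, 0, 3, 1, 0, 0, 1, 0, 2]
Reconstruct: [3, 3, 3, 4, 7, 9, 9]


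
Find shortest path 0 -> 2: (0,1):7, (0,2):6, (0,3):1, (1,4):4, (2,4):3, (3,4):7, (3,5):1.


Dijkstra from 0:
Distances: {0: 0, 1: 7, 2: 6, 3: 1, 4: 8, 5: 2}
Shortest distance to 2 = 6, path = [0, 2]


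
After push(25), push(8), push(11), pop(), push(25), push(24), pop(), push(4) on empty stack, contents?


push(25) -> [25]
push(8) -> [25, 8]
push(11) -> [25, 8, 11]
pop() returns 11 -> [25, 8]
push(25) -> [25, 8, 25]
push(24) -> [25, 8, 25, 24]
pop() returns 24 -> [25, 8, 25]
push(4) -> [25, 8, 25, 4]
Final stack (bottom to top): [25, 8, 25, 4]


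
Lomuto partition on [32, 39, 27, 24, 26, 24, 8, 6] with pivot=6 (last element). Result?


Elements <= 6 go left of pivot.
Result: [6, 39, 27, 24, 26, 24, 8, 32], pivot at index 0


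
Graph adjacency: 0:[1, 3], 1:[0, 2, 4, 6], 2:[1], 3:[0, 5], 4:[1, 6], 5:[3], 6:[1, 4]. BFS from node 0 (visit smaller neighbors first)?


BFS queue: start with [0]
Visit order: [0, 1, 3, 2, 4, 6, 5]


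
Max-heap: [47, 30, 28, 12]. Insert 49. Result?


Append 49: [47, 30, 28, 12, 49]
Bubble up: swap idx 4(49) with idx 1(30); swap idx 1(49) with idx 0(47)
Result: [49, 47, 28, 12, 30]


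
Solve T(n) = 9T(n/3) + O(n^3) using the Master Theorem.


a=9, b=3, c=3. log_3(9)=2 < c=3. Case 3: O(n^c) = O(n^3)
Complexity: O(n^3)


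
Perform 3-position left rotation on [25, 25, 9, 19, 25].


Left rotate by 3: [19, 25, 25, 25, 9]


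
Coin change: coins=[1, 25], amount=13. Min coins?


dp[0]=0; dp[i]=1+min(dp[i-c] for c in coins)
...dp[8]=8, dp[9]=9, dp[10]=10, dp[11]=11, dp[12]=12, dp[13]=13
Minimum coins for 13 = 13


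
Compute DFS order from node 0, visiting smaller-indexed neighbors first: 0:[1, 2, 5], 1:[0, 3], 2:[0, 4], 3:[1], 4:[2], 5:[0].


DFS stack-based: start with [0]
Visit order: [0, 1, 3, 2, 4, 5]


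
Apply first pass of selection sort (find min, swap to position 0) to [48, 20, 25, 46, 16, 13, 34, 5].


After one pass: [5, 20, 25, 46, 16, 13, 34, 48]


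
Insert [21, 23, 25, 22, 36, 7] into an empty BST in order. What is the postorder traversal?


Root = 21; build tree by BST insertion.
Postorder traversal: [7, 22, 36, 25, 23, 21]


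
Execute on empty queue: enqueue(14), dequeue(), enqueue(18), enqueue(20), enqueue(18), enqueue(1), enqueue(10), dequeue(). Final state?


enqueue(14) -> [14]
dequeue() returns 14 -> []
enqueue(18) -> [18]
enqueue(20) -> [18, 20]
enqueue(18) -> [18, 20, 18]
enqueue(1) -> [18, 20, 18, 1]
enqueue(10) -> [18, 20, 18, 1, 10]
dequeue() returns 18 -> [20, 18, 1, 10]
Final queue (front to back): [20, 18, 1, 10]


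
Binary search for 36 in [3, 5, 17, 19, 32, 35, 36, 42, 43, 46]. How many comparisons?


Search for 36:
[0,9] mid=4 arr[4]=32
[5,9] mid=7 arr[7]=42
[5,6] mid=5 arr[5]=35
[6,6] mid=6 arr[6]=36
Total: 4 comparisons


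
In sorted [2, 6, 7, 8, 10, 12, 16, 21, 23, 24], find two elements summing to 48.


Two pointers: lo=0, hi=9
No pair sums to 48


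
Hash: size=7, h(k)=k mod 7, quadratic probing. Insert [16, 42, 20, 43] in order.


Insertions: 16->slot 2; 42->slot 0; 20->slot 6; 43->slot 1
Table: [42, 43, 16, None, None, None, 20]


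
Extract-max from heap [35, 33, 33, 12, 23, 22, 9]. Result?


Max = 35
Replace root with last, heapify down
Resulting heap: [33, 23, 33, 12, 9, 22]


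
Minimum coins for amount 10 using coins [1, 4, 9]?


dp[0]=0; dp[i]=1+min(dp[i-c] for c in coins)
...dp[5]=2, dp[6]=3, dp[7]=4, dp[8]=2, dp[9]=1, dp[10]=2
Minimum coins for 10 = 2


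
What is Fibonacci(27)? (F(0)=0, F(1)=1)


F(n)=F(n-1)+F(n-2)
...F(25)=75025, F(26)=121393, F(27)=196418


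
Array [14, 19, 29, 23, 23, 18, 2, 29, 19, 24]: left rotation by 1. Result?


Left rotate by 1: [19, 29, 23, 23, 18, 2, 29, 19, 24, 14]


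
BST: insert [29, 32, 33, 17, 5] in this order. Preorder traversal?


Root = 29; build tree by BST insertion.
Preorder traversal: [29, 17, 5, 32, 33]


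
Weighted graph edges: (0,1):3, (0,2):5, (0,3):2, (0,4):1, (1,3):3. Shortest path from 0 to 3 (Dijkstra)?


Dijkstra from 0:
Distances: {0: 0, 1: 3, 2: 5, 3: 2, 4: 1}
Shortest distance to 3 = 2, path = [0, 3]


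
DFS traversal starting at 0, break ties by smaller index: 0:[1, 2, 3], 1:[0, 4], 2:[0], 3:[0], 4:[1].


DFS stack-based: start with [0]
Visit order: [0, 1, 4, 2, 3]


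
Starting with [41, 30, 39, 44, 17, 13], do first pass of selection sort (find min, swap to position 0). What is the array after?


After one pass: [13, 30, 39, 44, 17, 41]


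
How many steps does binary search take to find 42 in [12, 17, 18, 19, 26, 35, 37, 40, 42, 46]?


Search for 42:
[0,9] mid=4 arr[4]=26
[5,9] mid=7 arr[7]=40
[8,9] mid=8 arr[8]=42
Total: 3 comparisons


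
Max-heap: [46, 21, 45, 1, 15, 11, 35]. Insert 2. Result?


Append 2: [46, 21, 45, 1, 15, 11, 35, 2]
Bubble up: swap idx 7(2) with idx 3(1)
Result: [46, 21, 45, 2, 15, 11, 35, 1]


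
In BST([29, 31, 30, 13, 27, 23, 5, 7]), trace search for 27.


BST root = 29
Search for 27: compare at each node
Path: [29, 13, 27]


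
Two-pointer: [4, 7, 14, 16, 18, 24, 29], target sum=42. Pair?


Two pointers: lo=0, hi=6
Found pair: (18, 24) summing to 42


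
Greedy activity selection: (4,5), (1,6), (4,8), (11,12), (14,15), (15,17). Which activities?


Greedy: pick earliest-ending, then skip overlaps.
Selected (4 activities): [(4, 5), (11, 12), (14, 15), (15, 17)]


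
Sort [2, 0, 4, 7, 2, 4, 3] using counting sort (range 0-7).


Count array: [1, 0, 2, 1, 2, 0, 0, 1]
Reconstruct: [0, 2, 2, 3, 4, 4, 7]


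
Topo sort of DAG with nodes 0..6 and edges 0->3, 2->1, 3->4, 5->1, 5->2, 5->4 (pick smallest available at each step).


Kahn's algorithm, process smallest node first
Order: [0, 3, 5, 2, 1, 4, 6]


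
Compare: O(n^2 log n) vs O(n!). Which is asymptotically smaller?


n^2 log n grows slower than factorial
O(n^2 log n) is asymptotically smaller; O(n!) grows faster


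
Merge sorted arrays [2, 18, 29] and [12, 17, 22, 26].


Compare heads, take smaller each step.
Merged: [2, 12, 17, 18, 22, 26, 29]


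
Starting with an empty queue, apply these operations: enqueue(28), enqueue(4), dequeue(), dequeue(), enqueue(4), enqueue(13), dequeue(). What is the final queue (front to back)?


enqueue(28) -> [28]
enqueue(4) -> [28, 4]
dequeue() returns 28 -> [4]
dequeue() returns 4 -> []
enqueue(4) -> [4]
enqueue(13) -> [4, 13]
dequeue() returns 4 -> [13]
Final queue (front to back): [13]


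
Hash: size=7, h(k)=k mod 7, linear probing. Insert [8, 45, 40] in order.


Insertions: 8->slot 1; 45->slot 3; 40->slot 5
Table: [None, 8, None, 45, None, 40, None]


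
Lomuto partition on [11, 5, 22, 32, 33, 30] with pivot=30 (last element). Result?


Elements <= 30 go left of pivot.
Result: [11, 5, 22, 30, 33, 32], pivot at index 3


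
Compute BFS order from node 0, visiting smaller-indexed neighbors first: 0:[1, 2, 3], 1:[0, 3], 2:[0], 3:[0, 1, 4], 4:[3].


BFS queue: start with [0]
Visit order: [0, 1, 2, 3, 4]


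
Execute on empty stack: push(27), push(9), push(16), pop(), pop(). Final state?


push(27) -> [27]
push(9) -> [27, 9]
push(16) -> [27, 9, 16]
pop() returns 16 -> [27, 9]
pop() returns 9 -> [27]
Final stack (bottom to top): [27]


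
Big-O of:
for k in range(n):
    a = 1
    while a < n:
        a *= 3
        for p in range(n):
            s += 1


Per nesting level: O(n) * O(log n) * O(n) = O(n^2 log n)
Complexity: O(n^2 log n)


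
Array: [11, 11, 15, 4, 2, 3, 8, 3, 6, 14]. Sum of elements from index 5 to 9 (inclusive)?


Prefix sums: [0, 11, 22, 37, 41, 43, 46, 54, 57, 63, 77]
Sum[5..9] = prefix[10] - prefix[5] = 77 - 43 = 34


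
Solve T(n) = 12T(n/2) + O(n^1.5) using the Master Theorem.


a=12, b=2, c=1.5. log_2(12)=3.585 > c=1.5. Case 1: O(n^log_b(a)) = O(n^3.585)
Complexity: O(n^3.585)


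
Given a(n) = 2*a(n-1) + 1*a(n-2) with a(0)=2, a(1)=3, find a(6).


Build bottom-up:
...a(4)=46, a(5)=111, a(6)=2*111+1*46=268


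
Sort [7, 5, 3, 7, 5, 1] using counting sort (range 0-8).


Count array: [0, 1, 0, 1, 0, 2, 0, 2, 0]
Reconstruct: [1, 3, 5, 5, 7, 7]


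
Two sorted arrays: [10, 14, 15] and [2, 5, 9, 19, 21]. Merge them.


Compare heads, take smaller each step.
Merged: [2, 5, 9, 10, 14, 15, 19, 21]


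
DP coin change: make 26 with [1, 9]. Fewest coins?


dp[0]=0; dp[i]=1+min(dp[i-c] for c in coins)
...dp[21]=5, dp[22]=6, dp[23]=7, dp[24]=8, dp[25]=9, dp[26]=10
Minimum coins for 26 = 10


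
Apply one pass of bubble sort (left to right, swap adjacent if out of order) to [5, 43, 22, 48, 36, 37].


After one pass: [5, 22, 43, 36, 37, 48]


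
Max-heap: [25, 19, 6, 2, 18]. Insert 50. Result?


Append 50: [25, 19, 6, 2, 18, 50]
Bubble up: swap idx 5(50) with idx 2(6); swap idx 2(50) with idx 0(25)
Result: [50, 19, 25, 2, 18, 6]


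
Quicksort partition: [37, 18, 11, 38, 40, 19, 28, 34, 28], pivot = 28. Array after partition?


Elements <= 28 go left of pivot.
Result: [18, 11, 19, 28, 28, 37, 38, 34, 40], pivot at index 4


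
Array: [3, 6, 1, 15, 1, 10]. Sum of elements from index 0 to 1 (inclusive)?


Prefix sums: [0, 3, 9, 10, 25, 26, 36]
Sum[0..1] = prefix[2] - prefix[0] = 9 - 0 = 9


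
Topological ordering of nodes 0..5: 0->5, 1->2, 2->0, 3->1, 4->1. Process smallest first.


Kahn's algorithm, process smallest node first
Order: [3, 4, 1, 2, 0, 5]


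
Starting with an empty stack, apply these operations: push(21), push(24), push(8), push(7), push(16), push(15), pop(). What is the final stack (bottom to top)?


push(21) -> [21]
push(24) -> [21, 24]
push(8) -> [21, 24, 8]
push(7) -> [21, 24, 8, 7]
push(16) -> [21, 24, 8, 7, 16]
push(15) -> [21, 24, 8, 7, 16, 15]
pop() returns 15 -> [21, 24, 8, 7, 16]
Final stack (bottom to top): [21, 24, 8, 7, 16]


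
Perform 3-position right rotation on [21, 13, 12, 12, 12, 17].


Right rotate by 3: [12, 12, 17, 21, 13, 12]


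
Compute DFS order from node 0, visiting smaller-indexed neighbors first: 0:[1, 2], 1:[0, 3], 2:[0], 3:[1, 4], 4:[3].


DFS stack-based: start with [0]
Visit order: [0, 1, 3, 4, 2]


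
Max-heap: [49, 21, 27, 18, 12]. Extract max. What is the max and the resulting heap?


Max = 49
Replace root with last, heapify down
Resulting heap: [27, 21, 12, 18]


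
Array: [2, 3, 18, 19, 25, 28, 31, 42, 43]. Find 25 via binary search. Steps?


Search for 25:
[0,8] mid=4 arr[4]=25
Total: 1 comparisons


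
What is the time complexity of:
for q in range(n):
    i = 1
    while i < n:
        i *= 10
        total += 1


Per nesting level: O(n) * O(log n) = O(n log n)
Complexity: O(n log n)


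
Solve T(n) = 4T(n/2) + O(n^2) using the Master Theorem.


a=4, b=2, c=2. log_2(4)=2 = c=2. Case 2: O(n^c log n) = O(n^2 log n)
Complexity: O(n^2 log n)


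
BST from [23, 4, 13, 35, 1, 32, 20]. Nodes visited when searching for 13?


BST root = 23
Search for 13: compare at each node
Path: [23, 4, 13]


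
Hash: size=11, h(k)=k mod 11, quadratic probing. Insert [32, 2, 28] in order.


Insertions: 32->slot 10; 2->slot 2; 28->slot 6
Table: [None, None, 2, None, None, None, 28, None, None, None, 32]


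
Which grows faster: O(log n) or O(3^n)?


logarithmic grows slower than exponential (base 3)
O(log n) is asymptotically smaller; O(3^n) grows faster


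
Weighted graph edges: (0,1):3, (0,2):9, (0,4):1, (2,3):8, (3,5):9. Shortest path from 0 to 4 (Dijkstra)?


Dijkstra from 0:
Distances: {0: 0, 1: 3, 2: 9, 3: 17, 4: 1, 5: 26}
Shortest distance to 4 = 1, path = [0, 4]


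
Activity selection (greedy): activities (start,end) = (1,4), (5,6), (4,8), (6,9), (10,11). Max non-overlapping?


Greedy: pick earliest-ending, then skip overlaps.
Selected (4 activities): [(1, 4), (5, 6), (6, 9), (10, 11)]


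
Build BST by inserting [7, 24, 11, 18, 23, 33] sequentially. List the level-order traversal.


Root = 7; build tree by BST insertion.
Level-Order traversal: [7, 24, 11, 33, 18, 23]


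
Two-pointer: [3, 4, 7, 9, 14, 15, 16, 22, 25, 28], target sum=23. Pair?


Two pointers: lo=0, hi=9
Found pair: (7, 16) summing to 23


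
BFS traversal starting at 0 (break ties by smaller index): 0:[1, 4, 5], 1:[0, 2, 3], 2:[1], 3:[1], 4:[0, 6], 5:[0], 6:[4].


BFS queue: start with [0]
Visit order: [0, 1, 4, 5, 2, 3, 6]


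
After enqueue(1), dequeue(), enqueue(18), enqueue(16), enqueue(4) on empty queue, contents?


enqueue(1) -> [1]
dequeue() returns 1 -> []
enqueue(18) -> [18]
enqueue(16) -> [18, 16]
enqueue(4) -> [18, 16, 4]
Final queue (front to back): [18, 16, 4]


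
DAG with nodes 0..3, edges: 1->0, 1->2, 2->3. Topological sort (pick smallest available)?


Kahn's algorithm, process smallest node first
Order: [1, 0, 2, 3]


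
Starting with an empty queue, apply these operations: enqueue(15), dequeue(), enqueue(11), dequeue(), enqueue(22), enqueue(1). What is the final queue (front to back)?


enqueue(15) -> [15]
dequeue() returns 15 -> []
enqueue(11) -> [11]
dequeue() returns 11 -> []
enqueue(22) -> [22]
enqueue(1) -> [22, 1]
Final queue (front to back): [22, 1]


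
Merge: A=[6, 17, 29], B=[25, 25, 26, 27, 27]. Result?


Compare heads, take smaller each step.
Merged: [6, 17, 25, 25, 26, 27, 27, 29]


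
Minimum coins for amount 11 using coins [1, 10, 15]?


dp[0]=0; dp[i]=1+min(dp[i-c] for c in coins)
...dp[6]=6, dp[7]=7, dp[8]=8, dp[9]=9, dp[10]=1, dp[11]=2
Minimum coins for 11 = 2


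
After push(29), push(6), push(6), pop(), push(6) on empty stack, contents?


push(29) -> [29]
push(6) -> [29, 6]
push(6) -> [29, 6, 6]
pop() returns 6 -> [29, 6]
push(6) -> [29, 6, 6]
Final stack (bottom to top): [29, 6, 6]


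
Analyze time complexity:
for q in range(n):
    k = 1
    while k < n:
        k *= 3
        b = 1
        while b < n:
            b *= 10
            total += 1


Per nesting level: O(n) * O(log n) * O(log n) = O(n (log n)^2)
Complexity: O(n (log n)^2)


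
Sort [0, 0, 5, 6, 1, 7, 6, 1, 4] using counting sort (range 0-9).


Count array: [2, 2, 0, 0, 1, 1, 2, 1, 0, 0]
Reconstruct: [0, 0, 1, 1, 4, 5, 6, 6, 7]


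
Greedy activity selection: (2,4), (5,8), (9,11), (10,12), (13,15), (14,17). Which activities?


Greedy: pick earliest-ending, then skip overlaps.
Selected (4 activities): [(2, 4), (5, 8), (9, 11), (13, 15)]


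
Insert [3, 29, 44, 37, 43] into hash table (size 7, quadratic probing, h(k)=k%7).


Insertions: 3->slot 3; 29->slot 1; 44->slot 2; 37->slot 6; 43->slot 5
Table: [None, 29, 44, 3, None, 43, 37]


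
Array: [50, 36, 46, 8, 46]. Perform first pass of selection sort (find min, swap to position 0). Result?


After one pass: [8, 36, 46, 50, 46]


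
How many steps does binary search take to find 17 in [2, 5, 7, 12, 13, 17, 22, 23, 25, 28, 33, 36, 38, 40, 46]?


Search for 17:
[0,14] mid=7 arr[7]=23
[0,6] mid=3 arr[3]=12
[4,6] mid=5 arr[5]=17
Total: 3 comparisons


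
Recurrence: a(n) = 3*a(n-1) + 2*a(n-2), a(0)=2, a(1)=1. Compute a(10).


Build bottom-up:
...a(8)=13331, a(9)=47479, a(10)=3*47479+2*13331=169099


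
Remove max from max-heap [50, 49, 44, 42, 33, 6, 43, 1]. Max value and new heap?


Max = 50
Replace root with last, heapify down
Resulting heap: [49, 42, 44, 1, 33, 6, 43]


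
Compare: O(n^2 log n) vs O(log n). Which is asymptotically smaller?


logarithmic grows slower than n^2 log n
O(log n) is asymptotically smaller; O(n^2 log n) grows faster


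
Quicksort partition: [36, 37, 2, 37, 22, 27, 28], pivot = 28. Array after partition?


Elements <= 28 go left of pivot.
Result: [2, 22, 27, 28, 37, 36, 37], pivot at index 3


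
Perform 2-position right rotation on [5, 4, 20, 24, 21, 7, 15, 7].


Right rotate by 2: [15, 7, 5, 4, 20, 24, 21, 7]


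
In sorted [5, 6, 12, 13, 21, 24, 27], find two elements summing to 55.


Two pointers: lo=0, hi=6
No pair sums to 55


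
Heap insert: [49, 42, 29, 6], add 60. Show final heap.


Append 60: [49, 42, 29, 6, 60]
Bubble up: swap idx 4(60) with idx 1(42); swap idx 1(60) with idx 0(49)
Result: [60, 49, 29, 6, 42]


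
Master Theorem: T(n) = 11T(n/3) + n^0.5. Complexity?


a=11, b=3, c=0.5. log_3(11)=2.183 > c=0.5. Case 1: O(n^log_b(a)) = O(n^2.183)
Complexity: O(n^2.183)


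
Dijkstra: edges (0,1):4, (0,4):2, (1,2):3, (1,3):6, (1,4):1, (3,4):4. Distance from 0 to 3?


Dijkstra from 0:
Distances: {0: 0, 1: 3, 2: 6, 3: 6, 4: 2}
Shortest distance to 3 = 6, path = [0, 4, 3]


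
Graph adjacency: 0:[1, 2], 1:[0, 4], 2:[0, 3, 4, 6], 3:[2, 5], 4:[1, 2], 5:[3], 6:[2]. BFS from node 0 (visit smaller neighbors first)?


BFS queue: start with [0]
Visit order: [0, 1, 2, 4, 3, 6, 5]


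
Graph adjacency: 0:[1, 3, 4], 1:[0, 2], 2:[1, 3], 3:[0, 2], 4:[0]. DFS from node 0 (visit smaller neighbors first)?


DFS stack-based: start with [0]
Visit order: [0, 1, 2, 3, 4]


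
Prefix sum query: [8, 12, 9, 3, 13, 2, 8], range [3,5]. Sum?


Prefix sums: [0, 8, 20, 29, 32, 45, 47, 55]
Sum[3..5] = prefix[6] - prefix[3] = 47 - 29 = 18


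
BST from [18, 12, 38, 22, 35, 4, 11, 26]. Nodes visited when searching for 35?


BST root = 18
Search for 35: compare at each node
Path: [18, 38, 22, 35]


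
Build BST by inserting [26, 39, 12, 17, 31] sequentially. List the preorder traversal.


Root = 26; build tree by BST insertion.
Preorder traversal: [26, 12, 17, 39, 31]


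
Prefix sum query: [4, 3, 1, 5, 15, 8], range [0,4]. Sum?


Prefix sums: [0, 4, 7, 8, 13, 28, 36]
Sum[0..4] = prefix[5] - prefix[0] = 28 - 0 = 28


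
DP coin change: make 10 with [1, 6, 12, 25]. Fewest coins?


dp[0]=0; dp[i]=1+min(dp[i-c] for c in coins)
...dp[5]=5, dp[6]=1, dp[7]=2, dp[8]=3, dp[9]=4, dp[10]=5
Minimum coins for 10 = 5


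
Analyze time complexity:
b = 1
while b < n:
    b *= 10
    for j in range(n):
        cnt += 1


Per nesting level: O(log n) * O(n) = O(n log n)
Complexity: O(n log n)


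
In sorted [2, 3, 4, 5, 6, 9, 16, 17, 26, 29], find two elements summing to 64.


Two pointers: lo=0, hi=9
No pair sums to 64


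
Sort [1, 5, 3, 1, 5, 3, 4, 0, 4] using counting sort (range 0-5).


Count array: [1, 2, 0, 2, 2, 2]
Reconstruct: [0, 1, 1, 3, 3, 4, 4, 5, 5]


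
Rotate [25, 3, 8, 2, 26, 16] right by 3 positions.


Right rotate by 3: [2, 26, 16, 25, 3, 8]


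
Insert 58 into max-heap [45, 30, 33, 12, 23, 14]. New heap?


Append 58: [45, 30, 33, 12, 23, 14, 58]
Bubble up: swap idx 6(58) with idx 2(33); swap idx 2(58) with idx 0(45)
Result: [58, 30, 45, 12, 23, 14, 33]


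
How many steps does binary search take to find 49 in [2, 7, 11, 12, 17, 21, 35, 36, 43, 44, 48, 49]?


Search for 49:
[0,11] mid=5 arr[5]=21
[6,11] mid=8 arr[8]=43
[9,11] mid=10 arr[10]=48
[11,11] mid=11 arr[11]=49
Total: 4 comparisons


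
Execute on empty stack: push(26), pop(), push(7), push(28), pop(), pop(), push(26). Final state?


push(26) -> [26]
pop() returns 26 -> []
push(7) -> [7]
push(28) -> [7, 28]
pop() returns 28 -> [7]
pop() returns 7 -> []
push(26) -> [26]
Final stack (bottom to top): [26]


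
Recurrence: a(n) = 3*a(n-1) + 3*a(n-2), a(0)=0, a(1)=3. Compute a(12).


Build bottom-up:
...a(10)=401679, a(11)=1522881, a(12)=3*1522881+3*401679=5773680


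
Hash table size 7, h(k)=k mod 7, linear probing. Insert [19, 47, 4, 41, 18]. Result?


Insertions: 19->slot 5; 47->slot 6; 4->slot 4; 41->slot 0; 18->slot 1
Table: [41, 18, None, None, 4, 19, 47]


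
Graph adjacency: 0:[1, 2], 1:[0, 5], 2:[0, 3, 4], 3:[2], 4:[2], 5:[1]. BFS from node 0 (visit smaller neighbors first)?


BFS queue: start with [0]
Visit order: [0, 1, 2, 5, 3, 4]


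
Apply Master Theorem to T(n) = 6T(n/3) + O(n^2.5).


a=6, b=3, c=2.5. log_3(6)=1.631 < c=2.5. Case 3: O(n^c) = O(n^2.500)
Complexity: O(n^2.500)


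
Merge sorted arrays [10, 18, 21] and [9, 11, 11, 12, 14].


Compare heads, take smaller each step.
Merged: [9, 10, 11, 11, 12, 14, 18, 21]


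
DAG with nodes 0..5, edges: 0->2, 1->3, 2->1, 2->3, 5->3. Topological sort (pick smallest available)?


Kahn's algorithm, process smallest node first
Order: [0, 2, 1, 4, 5, 3]


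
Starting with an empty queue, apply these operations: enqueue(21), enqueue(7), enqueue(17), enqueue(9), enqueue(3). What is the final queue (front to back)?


enqueue(21) -> [21]
enqueue(7) -> [21, 7]
enqueue(17) -> [21, 7, 17]
enqueue(9) -> [21, 7, 17, 9]
enqueue(3) -> [21, 7, 17, 9, 3]
Final queue (front to back): [21, 7, 17, 9, 3]


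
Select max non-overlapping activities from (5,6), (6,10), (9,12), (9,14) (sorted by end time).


Greedy: pick earliest-ending, then skip overlaps.
Selected (2 activities): [(5, 6), (6, 10)]


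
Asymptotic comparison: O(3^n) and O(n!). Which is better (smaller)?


exponential (base 3) grows slower than factorial
O(3^n) is asymptotically smaller; O(n!) grows faster


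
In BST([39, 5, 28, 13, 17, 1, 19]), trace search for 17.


BST root = 39
Search for 17: compare at each node
Path: [39, 5, 28, 13, 17]


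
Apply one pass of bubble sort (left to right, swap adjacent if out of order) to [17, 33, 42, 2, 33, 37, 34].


After one pass: [17, 33, 2, 33, 37, 34, 42]


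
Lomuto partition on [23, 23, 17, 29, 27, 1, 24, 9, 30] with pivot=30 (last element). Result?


Elements <= 30 go left of pivot.
Result: [23, 23, 17, 29, 27, 1, 24, 9, 30], pivot at index 8


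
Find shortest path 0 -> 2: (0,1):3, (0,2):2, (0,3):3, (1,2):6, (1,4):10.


Dijkstra from 0:
Distances: {0: 0, 1: 3, 2: 2, 3: 3, 4: 13}
Shortest distance to 2 = 2, path = [0, 2]


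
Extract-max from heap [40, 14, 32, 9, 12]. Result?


Max = 40
Replace root with last, heapify down
Resulting heap: [32, 14, 12, 9]


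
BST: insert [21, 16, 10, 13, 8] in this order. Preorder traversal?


Root = 21; build tree by BST insertion.
Preorder traversal: [21, 16, 10, 8, 13]


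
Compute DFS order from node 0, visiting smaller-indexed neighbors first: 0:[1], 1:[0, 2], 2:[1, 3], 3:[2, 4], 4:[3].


DFS stack-based: start with [0]
Visit order: [0, 1, 2, 3, 4]


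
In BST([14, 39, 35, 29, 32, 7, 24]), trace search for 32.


BST root = 14
Search for 32: compare at each node
Path: [14, 39, 35, 29, 32]


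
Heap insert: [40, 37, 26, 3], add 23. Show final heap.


Append 23: [40, 37, 26, 3, 23]
Bubble up: no swaps needed
Result: [40, 37, 26, 3, 23]


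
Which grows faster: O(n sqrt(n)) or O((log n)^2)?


polylogarithmic grows slower than n^1.5
O((log n)^2) is asymptotically smaller; O(n sqrt(n)) grows faster


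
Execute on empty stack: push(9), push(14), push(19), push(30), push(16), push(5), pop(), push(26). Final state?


push(9) -> [9]
push(14) -> [9, 14]
push(19) -> [9, 14, 19]
push(30) -> [9, 14, 19, 30]
push(16) -> [9, 14, 19, 30, 16]
push(5) -> [9, 14, 19, 30, 16, 5]
pop() returns 5 -> [9, 14, 19, 30, 16]
push(26) -> [9, 14, 19, 30, 16, 26]
Final stack (bottom to top): [9, 14, 19, 30, 16, 26]


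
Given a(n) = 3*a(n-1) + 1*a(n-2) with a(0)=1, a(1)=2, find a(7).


Build bottom-up:
...a(5)=251, a(6)=829, a(7)=3*829+1*251=2738


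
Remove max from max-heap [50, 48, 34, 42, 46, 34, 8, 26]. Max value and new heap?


Max = 50
Replace root with last, heapify down
Resulting heap: [48, 46, 34, 42, 26, 34, 8]


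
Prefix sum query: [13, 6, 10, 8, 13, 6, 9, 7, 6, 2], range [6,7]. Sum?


Prefix sums: [0, 13, 19, 29, 37, 50, 56, 65, 72, 78, 80]
Sum[6..7] = prefix[8] - prefix[6] = 72 - 56 = 16


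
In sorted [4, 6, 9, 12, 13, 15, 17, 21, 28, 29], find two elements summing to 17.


Two pointers: lo=0, hi=9
Found pair: (4, 13) summing to 17


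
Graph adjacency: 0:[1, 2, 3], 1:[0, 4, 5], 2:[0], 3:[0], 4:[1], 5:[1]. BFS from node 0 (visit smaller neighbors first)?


BFS queue: start with [0]
Visit order: [0, 1, 2, 3, 4, 5]


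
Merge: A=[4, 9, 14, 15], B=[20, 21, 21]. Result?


Compare heads, take smaller each step.
Merged: [4, 9, 14, 15, 20, 21, 21]


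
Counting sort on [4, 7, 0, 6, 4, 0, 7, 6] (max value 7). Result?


Count array: [2, 0, 0, 0, 2, 0, 2, 2]
Reconstruct: [0, 0, 4, 4, 6, 6, 7, 7]


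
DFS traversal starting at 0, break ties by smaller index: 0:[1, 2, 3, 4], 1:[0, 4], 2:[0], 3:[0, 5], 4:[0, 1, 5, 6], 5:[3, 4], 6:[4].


DFS stack-based: start with [0]
Visit order: [0, 1, 4, 5, 3, 6, 2]


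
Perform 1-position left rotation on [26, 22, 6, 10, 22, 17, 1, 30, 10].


Left rotate by 1: [22, 6, 10, 22, 17, 1, 30, 10, 26]


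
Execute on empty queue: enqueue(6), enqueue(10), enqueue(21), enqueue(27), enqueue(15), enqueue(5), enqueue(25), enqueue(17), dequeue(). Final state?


enqueue(6) -> [6]
enqueue(10) -> [6, 10]
enqueue(21) -> [6, 10, 21]
enqueue(27) -> [6, 10, 21, 27]
enqueue(15) -> [6, 10, 21, 27, 15]
enqueue(5) -> [6, 10, 21, 27, 15, 5]
enqueue(25) -> [6, 10, 21, 27, 15, 5, 25]
enqueue(17) -> [6, 10, 21, 27, 15, 5, 25, 17]
dequeue() returns 6 -> [10, 21, 27, 15, 5, 25, 17]
Final queue (front to back): [10, 21, 27, 15, 5, 25, 17]


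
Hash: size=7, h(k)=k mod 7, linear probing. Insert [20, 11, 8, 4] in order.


Insertions: 20->slot 6; 11->slot 4; 8->slot 1; 4->slot 5
Table: [None, 8, None, None, 11, 4, 20]


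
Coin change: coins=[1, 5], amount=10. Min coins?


dp[0]=0; dp[i]=1+min(dp[i-c] for c in coins)
...dp[5]=1, dp[6]=2, dp[7]=3, dp[8]=4, dp[9]=5, dp[10]=2
Minimum coins for 10 = 2


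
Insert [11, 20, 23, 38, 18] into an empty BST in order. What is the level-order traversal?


Root = 11; build tree by BST insertion.
Level-Order traversal: [11, 20, 18, 23, 38]


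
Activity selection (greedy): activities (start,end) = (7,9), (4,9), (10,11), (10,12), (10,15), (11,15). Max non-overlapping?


Greedy: pick earliest-ending, then skip overlaps.
Selected (3 activities): [(7, 9), (10, 11), (11, 15)]


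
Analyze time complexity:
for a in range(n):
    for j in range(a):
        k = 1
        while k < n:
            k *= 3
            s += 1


Per nesting level: O(n) * O(n) [triangular over a] * O(log n) = O(n^2 log n)
Complexity: O(n^2 log n)


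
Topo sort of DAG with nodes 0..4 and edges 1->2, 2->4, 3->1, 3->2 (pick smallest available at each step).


Kahn's algorithm, process smallest node first
Order: [0, 3, 1, 2, 4]


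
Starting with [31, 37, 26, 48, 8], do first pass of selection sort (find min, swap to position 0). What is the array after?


After one pass: [8, 37, 26, 48, 31]


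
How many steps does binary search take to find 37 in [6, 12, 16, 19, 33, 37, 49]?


Search for 37:
[0,6] mid=3 arr[3]=19
[4,6] mid=5 arr[5]=37
Total: 2 comparisons


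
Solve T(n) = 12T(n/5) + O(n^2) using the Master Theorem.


a=12, b=5, c=2. log_5(12)=1.544 < c=2. Case 3: O(n^c) = O(n^2)
Complexity: O(n^2)


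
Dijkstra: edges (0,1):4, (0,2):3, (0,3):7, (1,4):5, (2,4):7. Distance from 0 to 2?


Dijkstra from 0:
Distances: {0: 0, 1: 4, 2: 3, 3: 7, 4: 9}
Shortest distance to 2 = 3, path = [0, 2]


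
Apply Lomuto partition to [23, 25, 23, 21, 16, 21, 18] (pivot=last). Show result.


Elements <= 18 go left of pivot.
Result: [16, 18, 23, 21, 23, 21, 25], pivot at index 1


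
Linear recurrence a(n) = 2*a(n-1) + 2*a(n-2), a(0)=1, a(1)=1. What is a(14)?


Build bottom-up:
...a(12)=86464, a(13)=236224, a(14)=2*236224+2*86464=645376


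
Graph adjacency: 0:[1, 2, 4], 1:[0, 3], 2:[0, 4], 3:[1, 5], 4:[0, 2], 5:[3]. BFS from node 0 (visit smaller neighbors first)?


BFS queue: start with [0]
Visit order: [0, 1, 2, 4, 3, 5]


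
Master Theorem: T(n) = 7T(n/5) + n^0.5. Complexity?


a=7, b=5, c=0.5. log_5(7)=1.209 > c=0.5. Case 1: O(n^log_b(a)) = O(n^1.209)
Complexity: O(n^1.209)


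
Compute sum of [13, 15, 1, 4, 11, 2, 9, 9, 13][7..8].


Prefix sums: [0, 13, 28, 29, 33, 44, 46, 55, 64, 77]
Sum[7..8] = prefix[9] - prefix[7] = 77 - 55 = 22


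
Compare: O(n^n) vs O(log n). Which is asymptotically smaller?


logarithmic grows slower than n^n
O(log n) is asymptotically smaller; O(n^n) grows faster


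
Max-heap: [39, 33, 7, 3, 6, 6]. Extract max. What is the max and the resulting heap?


Max = 39
Replace root with last, heapify down
Resulting heap: [33, 6, 7, 3, 6]


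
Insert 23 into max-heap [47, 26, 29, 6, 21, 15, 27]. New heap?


Append 23: [47, 26, 29, 6, 21, 15, 27, 23]
Bubble up: swap idx 7(23) with idx 3(6)
Result: [47, 26, 29, 23, 21, 15, 27, 6]


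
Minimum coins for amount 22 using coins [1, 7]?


dp[0]=0; dp[i]=1+min(dp[i-c] for c in coins)
...dp[17]=5, dp[18]=6, dp[19]=7, dp[20]=8, dp[21]=3, dp[22]=4
Minimum coins for 22 = 4


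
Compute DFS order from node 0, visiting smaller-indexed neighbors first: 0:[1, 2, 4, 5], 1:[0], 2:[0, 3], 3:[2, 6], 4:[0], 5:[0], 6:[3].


DFS stack-based: start with [0]
Visit order: [0, 1, 2, 3, 6, 4, 5]


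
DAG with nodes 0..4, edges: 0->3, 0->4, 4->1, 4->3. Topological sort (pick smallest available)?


Kahn's algorithm, process smallest node first
Order: [0, 2, 4, 1, 3]


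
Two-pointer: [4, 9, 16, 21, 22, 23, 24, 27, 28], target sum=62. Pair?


Two pointers: lo=0, hi=8
No pair sums to 62


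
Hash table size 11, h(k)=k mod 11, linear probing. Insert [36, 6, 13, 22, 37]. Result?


Insertions: 36->slot 3; 6->slot 6; 13->slot 2; 22->slot 0; 37->slot 4
Table: [22, None, 13, 36, 37, None, 6, None, None, None, None]


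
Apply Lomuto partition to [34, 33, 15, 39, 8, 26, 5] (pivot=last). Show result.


Elements <= 5 go left of pivot.
Result: [5, 33, 15, 39, 8, 26, 34], pivot at index 0


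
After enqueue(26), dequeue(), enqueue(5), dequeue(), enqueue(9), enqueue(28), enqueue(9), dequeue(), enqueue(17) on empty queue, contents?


enqueue(26) -> [26]
dequeue() returns 26 -> []
enqueue(5) -> [5]
dequeue() returns 5 -> []
enqueue(9) -> [9]
enqueue(28) -> [9, 28]
enqueue(9) -> [9, 28, 9]
dequeue() returns 9 -> [28, 9]
enqueue(17) -> [28, 9, 17]
Final queue (front to back): [28, 9, 17]


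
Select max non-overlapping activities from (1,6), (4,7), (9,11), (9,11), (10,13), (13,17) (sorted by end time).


Greedy: pick earliest-ending, then skip overlaps.
Selected (3 activities): [(1, 6), (9, 11), (13, 17)]


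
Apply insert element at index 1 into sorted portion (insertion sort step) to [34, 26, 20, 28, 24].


After one pass: [26, 34, 20, 28, 24]


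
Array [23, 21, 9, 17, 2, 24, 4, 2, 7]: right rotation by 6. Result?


Right rotate by 6: [17, 2, 24, 4, 2, 7, 23, 21, 9]


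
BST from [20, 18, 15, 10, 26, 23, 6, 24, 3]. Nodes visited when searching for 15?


BST root = 20
Search for 15: compare at each node
Path: [20, 18, 15]


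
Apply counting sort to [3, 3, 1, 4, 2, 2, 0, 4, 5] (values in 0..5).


Count array: [1, 1, 2, 2, 2, 1]
Reconstruct: [0, 1, 2, 2, 3, 3, 4, 4, 5]


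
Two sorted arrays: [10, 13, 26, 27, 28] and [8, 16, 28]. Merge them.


Compare heads, take smaller each step.
Merged: [8, 10, 13, 16, 26, 27, 28, 28]


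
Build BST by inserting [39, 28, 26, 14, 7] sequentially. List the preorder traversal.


Root = 39; build tree by BST insertion.
Preorder traversal: [39, 28, 26, 14, 7]


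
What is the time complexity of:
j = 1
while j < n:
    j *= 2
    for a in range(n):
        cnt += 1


Per nesting level: O(log n) * O(n) = O(n log n)
Complexity: O(n log n)


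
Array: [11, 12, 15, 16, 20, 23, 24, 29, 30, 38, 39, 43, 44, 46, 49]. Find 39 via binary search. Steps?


Search for 39:
[0,14] mid=7 arr[7]=29
[8,14] mid=11 arr[11]=43
[8,10] mid=9 arr[9]=38
[10,10] mid=10 arr[10]=39
Total: 4 comparisons


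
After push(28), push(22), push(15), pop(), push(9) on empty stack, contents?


push(28) -> [28]
push(22) -> [28, 22]
push(15) -> [28, 22, 15]
pop() returns 15 -> [28, 22]
push(9) -> [28, 22, 9]
Final stack (bottom to top): [28, 22, 9]


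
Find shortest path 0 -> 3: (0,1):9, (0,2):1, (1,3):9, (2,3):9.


Dijkstra from 0:
Distances: {0: 0, 1: 9, 2: 1, 3: 10}
Shortest distance to 3 = 10, path = [0, 2, 3]


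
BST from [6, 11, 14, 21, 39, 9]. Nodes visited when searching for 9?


BST root = 6
Search for 9: compare at each node
Path: [6, 11, 9]


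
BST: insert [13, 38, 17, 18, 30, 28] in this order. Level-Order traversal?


Root = 13; build tree by BST insertion.
Level-Order traversal: [13, 38, 17, 18, 30, 28]
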